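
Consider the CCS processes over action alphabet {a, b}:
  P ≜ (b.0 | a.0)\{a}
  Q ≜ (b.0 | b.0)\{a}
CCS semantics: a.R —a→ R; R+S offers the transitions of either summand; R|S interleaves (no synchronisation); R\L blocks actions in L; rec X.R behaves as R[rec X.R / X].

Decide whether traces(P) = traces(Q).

Reachable graph of P (2 states):
  m0 = (b.0 | a.0)\{a} has moves --b--▸ m1
  m1 = (0 | a.0)\{a} has moves ∅
Reachable graph of Q (4 states):
  n0 = (b.0 | b.0)\{a} has moves --b--▸ n1, --b--▸ n2
  n1 = (0 | b.0)\{a} has moves --b--▸ n3
  n2 = (b.0 | 0)\{a} has moves --b--▸ n3
  n3 = (0 | 0)\{a} has moves ∅
Run σ = ⟨bb⟩ on Q: start {n0}
  [1] b ⇒ {n1, n2}
  [2] b ⇒ {n3}
  — Q admits the full trace.
Run σ = ⟨bb⟩ on P: start {m0}
  [1] b ⇒ {m1}
  [2] b ⇒ ∅ (P stuck)

NO — witness ⟨bb⟩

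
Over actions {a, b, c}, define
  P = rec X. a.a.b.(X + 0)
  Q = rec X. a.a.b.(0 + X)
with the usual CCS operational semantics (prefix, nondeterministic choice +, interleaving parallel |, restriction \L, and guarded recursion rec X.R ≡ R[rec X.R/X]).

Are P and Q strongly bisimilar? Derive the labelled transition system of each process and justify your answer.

LTS(P): 4 reachable states
  u0 = rec X. a.a.b.(X + 0) | -a-> u1
  u1 = a.b.((rec X. a.a.b.(X + 0)) + 0) | -a-> u2
  u2 = b.((rec X. a.a.b.(X + 0)) + 0) | -b-> u3
  u3 = (rec X. a.a.b.(X + 0)) + 0 | -a-> u1
LTS(Q): 4 reachable states
  v0 = rec X. a.a.b.(0 + X) | -a-> v1
  v1 = a.b.(0 + (rec X. a.a.b.(0 + X))) | -a-> v2
  v2 = b.(0 + (rec X. a.a.b.(0 + X))) | -b-> v3
  v3 = 0 + (rec X. a.a.b.(0 + X)) | -a-> v1
Partition-refinement fixed point:
  B0 = {u0, u3, v0, v3}
  B1 = {u1, v1}
  B2 = {u2, v2}
u0 ∈ B0, v0 ∈ B0 → same block

P ~ Q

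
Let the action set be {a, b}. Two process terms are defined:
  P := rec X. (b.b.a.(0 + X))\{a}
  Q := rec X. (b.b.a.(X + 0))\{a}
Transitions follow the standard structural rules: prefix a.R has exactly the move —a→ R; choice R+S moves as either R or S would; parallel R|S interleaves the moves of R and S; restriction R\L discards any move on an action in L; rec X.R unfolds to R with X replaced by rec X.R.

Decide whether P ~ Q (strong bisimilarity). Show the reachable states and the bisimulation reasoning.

Reachable graph of P (3 states):
  u0 = rec X. (b.b.a.(0 + X))\{a} → -b-> u1
  u1 = (b.a.(0 + (rec X. (b.b.a.(0 + X))\{a})))\{a} → -b-> u2
  u2 = (a.(0 + (rec X. (b.b.a.(0 + X))\{a})))\{a} → stopped
Reachable graph of Q (3 states):
  v0 = rec X. (b.b.a.(X + 0))\{a} → -b-> v1
  v1 = (b.a.((rec X. (b.b.a.(X + 0))\{a}) + 0))\{a} → -b-> v2
  v2 = (a.((rec X. (b.b.a.(X + 0))\{a}) + 0))\{a} → stopped
Partition-refinement fixed point:
  B0 = {u0, v0}
  B1 = {u1, v1}
  B2 = {u2, v2}
u0 ∈ B0, v0 ∈ B0 → same block

YES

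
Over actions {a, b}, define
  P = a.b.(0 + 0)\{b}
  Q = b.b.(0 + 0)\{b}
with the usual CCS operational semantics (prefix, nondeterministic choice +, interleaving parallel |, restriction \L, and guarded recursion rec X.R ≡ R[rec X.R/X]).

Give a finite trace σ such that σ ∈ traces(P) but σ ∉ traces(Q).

a

LTS(P): 3 reachable states
  p0 = a.b.(0 + 0)\{b} has moves --a--▸ p1
  p1 = b.(0 + 0)\{b} has moves --b--▸ p2
  p2 = (0 + 0)\{b} has moves ∅
LTS(Q): 3 reachable states
  q0 = b.b.(0 + 0)\{b} has moves --b--▸ q1
  q1 = b.(0 + 0)\{b} has moves --b--▸ q2
  q2 = (0 + 0)\{b} has moves ∅
Executing a from P (initial set {p0}):
  step 1 (a): {p1}
  ✓ P
Executing a from Q (initial set {q0}):
  step 1 (a): ∅ (Q stuck)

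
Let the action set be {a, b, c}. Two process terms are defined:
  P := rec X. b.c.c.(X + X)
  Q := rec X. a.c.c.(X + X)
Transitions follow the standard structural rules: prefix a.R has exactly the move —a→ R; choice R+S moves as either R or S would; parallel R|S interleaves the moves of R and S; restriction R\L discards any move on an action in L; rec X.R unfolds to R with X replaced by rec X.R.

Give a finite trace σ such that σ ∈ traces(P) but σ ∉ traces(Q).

b

P's transition system — 4 states:
  s0 = rec X. b.c.c.(X + X) | -b-> s1
  s1 = c.c.((rec X. b.c.c.(X + X)) + (rec X. b.c.c.(X + X))) | -c-> s2
  s2 = c.((rec X. b.c.c.(X + X)) + (rec X. b.c.c.(X + X))) | -c-> s3
  s3 = (rec X. b.c.c.(X + X)) + (rec X. b.c.c.(X + X)) | -b-> s1
Q's transition system — 4 states:
  t0 = rec X. a.c.c.(X + X) | -a-> t1
  t1 = c.c.((rec X. a.c.c.(X + X)) + (rec X. a.c.c.(X + X))) | -c-> t2
  t2 = c.((rec X. a.c.c.(X + X)) + (rec X. a.c.c.(X + X))) | -c-> t3
  t3 = (rec X. a.c.c.(X + X)) + (rec X. a.c.c.(X + X)) | -a-> t1
Executing b from P (initial set {s0}):
  [1] b ⇒ {s1}
  ✓ P
Executing b from Q (initial set {t0}):
  [1] b ⇒ no successor for Q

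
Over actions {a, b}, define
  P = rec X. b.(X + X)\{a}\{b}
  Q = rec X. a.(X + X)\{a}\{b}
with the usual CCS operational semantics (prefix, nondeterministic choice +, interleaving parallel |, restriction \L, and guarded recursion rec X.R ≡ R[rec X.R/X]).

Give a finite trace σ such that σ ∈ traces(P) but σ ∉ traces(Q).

b

LTS(P): 2 reachable states
  m0 = rec X. b.(X + X)\{a}\{b} | =b=> m1
  m1 = ((rec X. b.(X + X)\{a}\{b}) + (rec X. b.(X + X)\{a}\{b}))\{a}\{b} | (no moves)
LTS(Q): 2 reachable states
  n0 = rec X. a.(X + X)\{a}\{b} | =a=> n1
  n1 = ((rec X. a.(X + X)\{a}\{b}) + (rec X. a.(X + X)\{a}\{b}))\{a}\{b} | (no moves)
Trace ⟨b⟩ through P, begin at {m0}:
  step 1 (b): {m1}
  P completes σ.
Trace ⟨b⟩ through Q, begin at {n0}:
  step 1 (b): no successor for Q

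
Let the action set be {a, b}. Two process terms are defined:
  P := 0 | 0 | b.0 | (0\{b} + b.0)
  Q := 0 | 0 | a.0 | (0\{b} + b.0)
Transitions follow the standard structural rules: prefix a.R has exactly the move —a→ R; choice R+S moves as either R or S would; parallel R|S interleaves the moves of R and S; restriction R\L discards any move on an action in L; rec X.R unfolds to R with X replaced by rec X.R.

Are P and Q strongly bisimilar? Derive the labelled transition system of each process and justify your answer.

P ≁ Q

LTS(P): 4 reachable states
  p0 = 0 | 0 | b.0 | (0\{b} + b.0) ⊢ —b→ p1, —b→ p2
  p1 = 0 | 0 | 0 | (0\{b} + b.0) ⊢ —b→ p3
  p2 = 0 | 0 | b.0 | 0 ⊢ —b→ p3
  p3 = 0 | 0 | 0 | 0 ⊢ stopped
LTS(Q): 4 reachable states
  q0 = 0 | 0 | a.0 | (0\{b} + b.0) ⊢ —a→ q1, —b→ q2
  q1 = 0 | 0 | 0 | (0\{b} + b.0) ⊢ —b→ q3
  q2 = 0 | 0 | a.0 | 0 ⊢ —a→ q3
  q3 = 0 | 0 | 0 | 0 ⊢ stopped
Coarsest stable partition (strong bisimilarity classes):
  B0 = {p0}
  B1 = {p1, p2, q1}
  B2 = {p3, q3}
  B3 = {q0}
  B4 = {q2}
p0 ∈ B0, q0 ∈ B3 → different blocks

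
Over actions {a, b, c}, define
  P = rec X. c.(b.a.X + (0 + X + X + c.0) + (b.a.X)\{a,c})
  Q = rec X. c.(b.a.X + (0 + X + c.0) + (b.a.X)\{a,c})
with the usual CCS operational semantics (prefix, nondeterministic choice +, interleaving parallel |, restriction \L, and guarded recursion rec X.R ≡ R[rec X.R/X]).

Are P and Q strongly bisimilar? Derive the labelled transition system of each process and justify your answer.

P's transition system — 5 states:
  m0 = rec X. c.(b.a.X + (0 + X + X + c.0) + (b.a.X)\{a,c}) has moves =c=> m1
  m1 = b.a.(rec X. c.(b.a.X + (0 + X + X + c.0) + (b.a.X)\{a,c})) + (0 + (rec X. c.(b.a.X + (0 + X + X + c.0) + (b.a.X)\{a,c})) + (rec X. c.(b.a.X + (0 + X + X + c.0) + (b.a.X)\{a,c})) + c.0) + (b.a.(rec X. c.(b.a.X + (0 + X + X + c.0) + (b.a.X)\{a,c})))\{a,c} has moves =b=> m2, =b=> m3, =c=> m1, =c=> m4
  m2 = (a.(rec X. c.(b.a.X + (0 + X + X + c.0) + (b.a.X)\{a,c})))\{a,c} has moves ·
  m3 = a.(rec X. c.(b.a.X + (0 + X + X + c.0) + (b.a.X)\{a,c})) has moves =a=> m0
  m4 = 0 has moves ·
Q's transition system — 5 states:
  n0 = rec X. c.(b.a.X + (0 + X + c.0) + (b.a.X)\{a,c}) has moves =c=> n1
  n1 = b.a.(rec X. c.(b.a.X + (0 + X + c.0) + (b.a.X)\{a,c})) + (0 + (rec X. c.(b.a.X + (0 + X + c.0) + (b.a.X)\{a,c})) + c.0) + (b.a.(rec X. c.(b.a.X + (0 + X + c.0) + (b.a.X)\{a,c})))\{a,c} has moves =b=> n2, =b=> n3, =c=> n1, =c=> n4
  n2 = (a.(rec X. c.(b.a.X + (0 + X + c.0) + (b.a.X)\{a,c})))\{a,c} has moves ·
  n3 = a.(rec X. c.(b.a.X + (0 + X + c.0) + (b.a.X)\{a,c})) has moves =a=> n0
  n4 = 0 has moves ·
Bisimilarity quotient blocks:
  B0 = {m0, n0}
  B1 = {m1, n1}
  B2 = {m3, n3}
  B3 = {m2, m4, n2, n4}
m0 ∈ B0, n0 ∈ B0 → same block

bisimilar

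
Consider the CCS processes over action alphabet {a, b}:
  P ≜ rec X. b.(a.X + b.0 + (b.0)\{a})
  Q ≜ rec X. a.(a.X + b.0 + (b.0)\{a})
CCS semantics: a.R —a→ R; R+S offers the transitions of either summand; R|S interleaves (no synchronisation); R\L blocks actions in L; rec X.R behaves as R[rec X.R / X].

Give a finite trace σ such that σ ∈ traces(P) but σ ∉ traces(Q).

P's transition system — 4 states:
  p0 = rec X. b.(a.X + b.0 + (b.0)\{a}) :: —b→ p1
  p1 = a.(rec X. b.(a.X + b.0 + (b.0)\{a})) + b.0 + (b.0)\{a} :: —a→ p0, —b→ p2, —b→ p3
  p2 = 0 :: stopped
  p3 = 0\{a} :: stopped
Q's transition system — 4 states:
  q0 = rec X. a.(a.X + b.0 + (b.0)\{a}) :: —a→ q1
  q1 = a.(rec X. a.(a.X + b.0 + (b.0)\{a})) + b.0 + (b.0)\{a} :: —a→ q0, —b→ q2, —b→ q3
  q2 = 0 :: stopped
  q3 = 0\{a} :: stopped
Trace ⟨b⟩ through P, begin at {p0}:
  [1] b ⇒ {p1}
  — P admits the full trace.
Trace ⟨b⟩ through Q, begin at {q0}:
  [1] b ⇒ no successor for Q

b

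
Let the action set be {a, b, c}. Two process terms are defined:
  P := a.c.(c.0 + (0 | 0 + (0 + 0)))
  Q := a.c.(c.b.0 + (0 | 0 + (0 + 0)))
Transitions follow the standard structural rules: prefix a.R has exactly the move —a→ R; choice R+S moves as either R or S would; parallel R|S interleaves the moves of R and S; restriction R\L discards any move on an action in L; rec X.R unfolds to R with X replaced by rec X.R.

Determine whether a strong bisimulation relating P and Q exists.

NO

Reachable graph of P (4 states):
  s0 = a.c.(c.0 + (0 | 0 + (0 + 0))) :: -a-> s1
  s1 = c.(c.0 + (0 | 0 + (0 + 0))) :: -c-> s2
  s2 = c.0 + (0 | 0 + (0 + 0)) :: -c-> s3
  s3 = 0 :: deadlocked
Reachable graph of Q (5 states):
  t0 = a.c.(c.b.0 + (0 | 0 + (0 + 0))) :: -a-> t1
  t1 = c.(c.b.0 + (0 | 0 + (0 + 0))) :: -c-> t2
  t2 = c.b.0 + (0 | 0 + (0 + 0)) :: -c-> t3
  t3 = b.0 :: -b-> t4
  t4 = 0 :: deadlocked
Bisimilarity quotient blocks:
  B0 = {s0}
  B1 = {s1}
  B2 = {s2}
  B3 = {s3, t4}
  B4 = {t0}
  B5 = {t1}
  B6 = {t2}
  B7 = {t3}
s0 ∈ B0, t0 ∈ B4 → different blocks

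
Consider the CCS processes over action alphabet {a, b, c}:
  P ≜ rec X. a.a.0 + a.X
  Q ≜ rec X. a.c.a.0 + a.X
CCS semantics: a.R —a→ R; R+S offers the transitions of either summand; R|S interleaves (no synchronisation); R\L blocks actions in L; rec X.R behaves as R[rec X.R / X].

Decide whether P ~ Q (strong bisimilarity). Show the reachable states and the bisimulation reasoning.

Reachable graph of P (3 states):
  m0 = rec X. a.a.0 + a.X has moves ··a··> m0, ··a··> m1
  m1 = a.0 has moves ··a··> m2
  m2 = 0 has moves stopped
Reachable graph of Q (4 states):
  n0 = rec X. a.c.a.0 + a.X has moves ··a··> n0, ··a··> n1
  n1 = c.a.0 has moves ··c··> n2
  n2 = a.0 has moves ··a··> n3
  n3 = 0 has moves stopped
Partition-refinement fixed point:
  B0 = {m0}
  B1 = {m1, n2}
  B2 = {m2, n3}
  B3 = {n0}
  B4 = {n1}
m0 ∈ B0, n0 ∈ B3 → different blocks

P ≁ Q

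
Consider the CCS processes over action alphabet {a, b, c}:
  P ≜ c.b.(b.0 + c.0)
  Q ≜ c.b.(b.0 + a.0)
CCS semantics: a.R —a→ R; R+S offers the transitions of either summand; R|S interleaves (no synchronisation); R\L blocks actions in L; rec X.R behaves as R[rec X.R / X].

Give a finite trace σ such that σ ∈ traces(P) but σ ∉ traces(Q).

P's transition system — 4 states:
  u0 = c.b.(b.0 + c.0) → --c--▸ u1
  u1 = b.(b.0 + c.0) → --b--▸ u2
  u2 = b.0 + c.0 → --b--▸ u3, --c--▸ u3
  u3 = 0 → deadlocked
Q's transition system — 4 states:
  v0 = c.b.(b.0 + a.0) → --c--▸ v1
  v1 = b.(b.0 + a.0) → --b--▸ v2
  v2 = b.0 + a.0 → --a--▸ v3, --b--▸ v3
  v3 = 0 → deadlocked
Trace ⟨cbc⟩ through P, begin at {u0}:
  [1] c ⇒ {u1}
  [2] b ⇒ {u2}
  [3] c ⇒ {u3}
  — P admits the full trace.
Trace ⟨cbc⟩ through Q, begin at {v0}:
  [1] c ⇒ {v1}
  [2] b ⇒ {v2}
  [3] c ⇒ no successor for Q

cbc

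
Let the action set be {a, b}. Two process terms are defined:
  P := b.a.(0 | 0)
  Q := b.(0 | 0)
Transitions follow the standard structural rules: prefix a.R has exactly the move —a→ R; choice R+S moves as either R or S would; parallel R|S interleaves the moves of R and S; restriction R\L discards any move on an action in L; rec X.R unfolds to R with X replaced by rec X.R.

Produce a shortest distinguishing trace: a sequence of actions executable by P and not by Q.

ba

LTS(P): 3 reachable states
  s0 = b.a.(0 | 0) | --b--▸ s1
  s1 = a.(0 | 0) | --a--▸ s2
  s2 = 0 | 0 | ∅
LTS(Q): 2 reachable states
  t0 = b.(0 | 0) | --b--▸ t1
  t1 = 0 | 0 | ∅
Executing ba from P (initial set {s0}):
  [1] b ⇒ {s1}
  [2] a ⇒ {s2}
  — P admits the full trace.
Executing ba from Q (initial set {t0}):
  [1] b ⇒ {t1}
  [2] a ⇒ ∅  — Q cannot continue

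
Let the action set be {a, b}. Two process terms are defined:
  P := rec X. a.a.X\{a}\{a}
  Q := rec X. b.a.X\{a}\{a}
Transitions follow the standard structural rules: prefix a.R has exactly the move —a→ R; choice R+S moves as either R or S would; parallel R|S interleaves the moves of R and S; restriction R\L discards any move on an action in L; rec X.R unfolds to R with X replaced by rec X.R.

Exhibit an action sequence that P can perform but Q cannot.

Reachable graph of P (3 states):
  m0 = rec X. a.a.X\{a}\{a} | --a--▸ m1
  m1 = a.(rec X. a.a.X\{a}\{a})\{a}\{a} | --a--▸ m2
  m2 = (rec X. a.a.X\{a}\{a})\{a}\{a} | stopped
Reachable graph of Q (4 states):
  n0 = rec X. b.a.X\{a}\{a} | --b--▸ n1
  n1 = a.(rec X. b.a.X\{a}\{a})\{a}\{a} | --a--▸ n2
  n2 = (rec X. b.a.X\{a}\{a})\{a}\{a} | --b--▸ n3
  n3 = (a.(rec X. b.a.X\{a}\{a})\{a}\{a})\{a}\{a} | stopped
Run σ = ⟨a⟩ on P: start {m0}
  [1] a ⇒ {m1}
  ✓ P
Run σ = ⟨a⟩ on Q: start {n0}
  [1] a ⇒ ∅ (Q stuck)

a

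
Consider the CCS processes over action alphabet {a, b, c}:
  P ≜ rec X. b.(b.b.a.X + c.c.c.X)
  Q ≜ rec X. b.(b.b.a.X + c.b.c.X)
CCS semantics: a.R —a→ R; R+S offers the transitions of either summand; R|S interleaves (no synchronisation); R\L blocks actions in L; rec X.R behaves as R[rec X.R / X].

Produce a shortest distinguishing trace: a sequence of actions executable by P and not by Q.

P's transition system — 6 states:
  s0 = rec X. b.(b.b.a.X + c.c.c.X) → --b--▸ s1
  s1 = b.b.a.(rec X. b.(b.b.a.X + c.c.c.X)) + c.c.c.(rec X. b.(b.b.a.X + c.c.c.X)) → --b--▸ s2, --c--▸ s3
  s2 = b.a.(rec X. b.(b.b.a.X + c.c.c.X)) → --b--▸ s4
  s3 = c.c.(rec X. b.(b.b.a.X + c.c.c.X)) → --c--▸ s5
  s4 = a.(rec X. b.(b.b.a.X + c.c.c.X)) → --a--▸ s0
  s5 = c.(rec X. b.(b.b.a.X + c.c.c.X)) → --c--▸ s0
Q's transition system — 6 states:
  t0 = rec X. b.(b.b.a.X + c.b.c.X) → --b--▸ t1
  t1 = b.b.a.(rec X. b.(b.b.a.X + c.b.c.X)) + c.b.c.(rec X. b.(b.b.a.X + c.b.c.X)) → --b--▸ t2, --c--▸ t3
  t2 = b.a.(rec X. b.(b.b.a.X + c.b.c.X)) → --b--▸ t4
  t3 = b.c.(rec X. b.(b.b.a.X + c.b.c.X)) → --b--▸ t5
  t4 = a.(rec X. b.(b.b.a.X + c.b.c.X)) → --a--▸ t0
  t5 = c.(rec X. b.(b.b.a.X + c.b.c.X)) → --c--▸ t0
Run σ = ⟨bcc⟩ on P: start {s0}
  [1] b ⇒ {s1}
  [2] c ⇒ {s3}
  [3] c ⇒ {s5}
  P completes σ.
Run σ = ⟨bcc⟩ on Q: start {t0}
  [1] b ⇒ {t1}
  [2] c ⇒ {t3}
  [3] c ⇒ ∅ (Q stuck)

bcc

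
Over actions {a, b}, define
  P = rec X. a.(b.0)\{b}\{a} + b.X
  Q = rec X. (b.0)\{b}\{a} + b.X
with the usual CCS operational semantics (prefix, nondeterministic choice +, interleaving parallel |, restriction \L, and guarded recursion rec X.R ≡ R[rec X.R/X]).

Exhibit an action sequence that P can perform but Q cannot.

P's transition system — 2 states:
  u0 = rec X. a.(b.0)\{b}\{a} + b.X :: -a-> u1, -b-> u0
  u1 = (b.0)\{b}\{a} :: deadlocked
Q's transition system — 1 states:
  v0 = rec X. (b.0)\{b}\{a} + b.X :: -b-> v0
Trace ⟨a⟩ through P, begin at {u0}:
  after a @ step 1: {u1}
  — P admits the full trace.
Trace ⟨a⟩ through Q, begin at {v0}:
  after a @ step 1: ∅  — Q cannot continue

a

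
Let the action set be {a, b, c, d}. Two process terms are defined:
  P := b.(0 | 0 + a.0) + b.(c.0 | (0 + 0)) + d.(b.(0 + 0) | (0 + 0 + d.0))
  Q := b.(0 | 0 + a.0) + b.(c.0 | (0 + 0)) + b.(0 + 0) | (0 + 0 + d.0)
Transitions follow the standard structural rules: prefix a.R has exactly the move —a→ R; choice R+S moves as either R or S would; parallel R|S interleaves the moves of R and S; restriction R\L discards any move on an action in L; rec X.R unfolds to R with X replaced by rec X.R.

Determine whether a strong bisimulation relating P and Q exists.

NO

Reachable graph of P (9 states):
  s0 = b.(0 | 0 + a.0) + b.(c.0 | (0 + 0)) + d.(b.(0 + 0) | (0 + 0 + d.0)) ⊢ —b→ s1, —b→ s2, —d→ s3
  s1 = 0 | 0 + a.0 ⊢ —a→ s4
  s2 = c.0 | (0 + 0) ⊢ —c→ s5
  s3 = b.(0 + 0) | (0 + 0 + d.0) ⊢ —b→ s6, —d→ s7
  s4 = 0 ⊢ (no moves)
  s5 = 0 | (0 + 0) ⊢ (no moves)
  s6 = (0 + 0) | (0 + 0 + d.0) ⊢ —d→ s8
  s7 = b.(0 + 0) | 0 ⊢ —b→ s8
  s8 = (0 + 0) | 0 ⊢ (no moves)
Reachable graph of Q (8 states):
  t0 = b.(0 | 0 + a.0) + b.(c.0 | (0 + 0)) + b.(0 + 0) | (0 + 0 + d.0) ⊢ —b→ t1, —b→ t2, —b→ t3, —d→ t4
  t1 = (0 + 0) | (0 + 0 + d.0) ⊢ —d→ t5
  t2 = 0 | 0 + a.0 ⊢ —a→ t6
  t3 = c.0 | (0 + 0) ⊢ —c→ t7
  t4 = b.(0 + 0) | 0 ⊢ —b→ t5
  t5 = (0 + 0) | 0 ⊢ (no moves)
  t6 = 0 ⊢ (no moves)
  t7 = 0 | (0 + 0) ⊢ (no moves)
Partition-refinement fixed point:
  B0 = {s0}
  B1 = {s1, t2}
  B2 = {s4, s5, s8, t5, t6, t7}
  B3 = {s3}
  B4 = {s6, t1}
  B5 = {s7, t4}
  B6 = {s2, t3}
  B7 = {t0}
s0 ∈ B0, t0 ∈ B7 → different blocks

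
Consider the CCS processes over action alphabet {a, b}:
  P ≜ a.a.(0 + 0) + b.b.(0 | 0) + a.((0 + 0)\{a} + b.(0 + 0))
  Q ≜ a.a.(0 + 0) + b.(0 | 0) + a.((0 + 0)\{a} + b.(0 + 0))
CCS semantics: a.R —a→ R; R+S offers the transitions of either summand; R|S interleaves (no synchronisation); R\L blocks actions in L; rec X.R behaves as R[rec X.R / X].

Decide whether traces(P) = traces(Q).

NO — witness ⟨bb⟩

P's transition system — 6 states:
  p0 = a.a.(0 + 0) + b.b.(0 | 0) + a.((0 + 0)\{a} + b.(0 + 0)) | --a--▸ p1, --a--▸ p2, --b--▸ p3
  p1 = (0 + 0)\{a} + b.(0 + 0) | --b--▸ p4
  p2 = a.(0 + 0) | --a--▸ p4
  p3 = b.(0 | 0) | --b--▸ p5
  p4 = 0 + 0 | (no moves)
  p5 = 0 | 0 | (no moves)
Q's transition system — 5 states:
  q0 = a.a.(0 + 0) + b.(0 | 0) + a.((0 + 0)\{a} + b.(0 + 0)) | --a--▸ q1, --a--▸ q2, --b--▸ q3
  q1 = (0 + 0)\{a} + b.(0 + 0) | --b--▸ q4
  q2 = a.(0 + 0) | --a--▸ q4
  q3 = 0 | 0 | (no moves)
  q4 = 0 + 0 | (no moves)
Executing bb from P (initial set {p0}):
  after b @ step 1: {p3}
  after b @ step 2: {p5}
  ✓ P
Executing bb from Q (initial set {q0}):
  after b @ step 1: {q3}
  after b @ step 2: ∅  — Q cannot continue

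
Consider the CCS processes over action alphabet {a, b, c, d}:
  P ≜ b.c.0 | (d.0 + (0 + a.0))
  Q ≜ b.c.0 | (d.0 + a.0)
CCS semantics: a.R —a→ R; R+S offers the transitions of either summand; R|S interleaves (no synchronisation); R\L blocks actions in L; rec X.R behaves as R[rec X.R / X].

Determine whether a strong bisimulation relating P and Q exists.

LTS(P): 6 reachable states
  m0 = b.c.0 | (d.0 + (0 + a.0)) :: ··a··> m1, ··b··> m2, ··d··> m1
  m1 = b.c.0 | 0 :: ··b··> m3
  m2 = c.0 | (d.0 + (0 + a.0)) :: ··a··> m3, ··c··> m4, ··d··> m3
  m3 = c.0 | 0 :: ··c··> m5
  m4 = 0 | (d.0 + (0 + a.0)) :: ··a··> m5, ··d··> m5
  m5 = 0 | 0 :: deadlocked
LTS(Q): 6 reachable states
  n0 = b.c.0 | (d.0 + a.0) :: ··a··> n1, ··b··> n2, ··d··> n1
  n1 = b.c.0 | 0 :: ··b··> n3
  n2 = c.0 | (d.0 + a.0) :: ··a··> n3, ··c··> n4, ··d··> n3
  n3 = c.0 | 0 :: ··c··> n5
  n4 = 0 | (d.0 + a.0) :: ··a··> n5, ··d··> n5
  n5 = 0 | 0 :: deadlocked
Partition-refinement fixed point:
  B0 = {m0, n0}
  B1 = {m1, n1}
  B2 = {m3, n3}
  B3 = {m5, n5}
  B4 = {m2, n2}
  B5 = {m4, n4}
m0 ∈ B0, n0 ∈ B0 → same block

P ~ Q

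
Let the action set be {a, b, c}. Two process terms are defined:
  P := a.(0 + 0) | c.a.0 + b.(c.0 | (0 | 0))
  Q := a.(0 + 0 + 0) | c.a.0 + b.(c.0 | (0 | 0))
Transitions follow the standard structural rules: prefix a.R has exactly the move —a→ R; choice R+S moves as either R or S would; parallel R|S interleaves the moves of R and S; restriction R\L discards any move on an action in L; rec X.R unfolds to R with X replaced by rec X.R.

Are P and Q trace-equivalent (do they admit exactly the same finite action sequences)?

traces(P) = traces(Q)

Reachable graph of P (8 states):
  p0 = a.(0 + 0) | c.a.0 + b.(c.0 | (0 | 0)) :: ··a··> p1, ··b··> p2, ··c··> p3
  p1 = (0 + 0) | c.a.0 :: ··c··> p4
  p2 = c.0 | (0 | 0) :: ··c··> p5
  p3 = a.(0 + 0) | a.0 :: ··a··> p4, ··a··> p6
  p4 = (0 + 0) | a.0 :: ··a··> p7
  p5 = 0 | (0 | 0) :: stopped
  p6 = a.(0 + 0) | 0 :: ··a··> p7
  p7 = (0 + 0) | 0 :: stopped
Reachable graph of Q (8 states):
  q0 = a.(0 + 0 + 0) | c.a.0 + b.(c.0 | (0 | 0)) :: ··a··> q1, ··b··> q2, ··c··> q3
  q1 = (0 + 0 + 0) | c.a.0 :: ··c··> q4
  q2 = c.0 | (0 | 0) :: ··c··> q5
  q3 = a.(0 + 0 + 0) | a.0 :: ··a··> q4, ··a··> q6
  q4 = (0 + 0 + 0) | a.0 :: ··a··> q7
  q5 = 0 | (0 | 0) :: stopped
  q6 = a.(0 + 0 + 0) | 0 :: ··a··> q7
  q7 = (0 + 0 + 0) | 0 :: stopped
Coarsest stable partition (strong bisimilarity classes):
  B0 = {p0, q0}
  B1 = {p3, q3}
  B2 = {p4, p6, q4, q6}
  B3 = {p5, p7, q5, q7}
  B4 = {p1, q1}
  B5 = {p2, q2}
p0 ∈ B0, q0 ∈ B0 → same block
Bisimilar ⇒ trace-equivalent.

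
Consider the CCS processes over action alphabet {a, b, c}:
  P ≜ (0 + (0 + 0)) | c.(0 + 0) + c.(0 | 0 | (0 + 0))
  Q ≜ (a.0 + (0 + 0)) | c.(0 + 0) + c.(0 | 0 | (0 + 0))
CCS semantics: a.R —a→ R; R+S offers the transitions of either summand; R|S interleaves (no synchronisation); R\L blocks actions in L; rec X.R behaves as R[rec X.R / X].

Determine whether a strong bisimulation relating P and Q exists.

NO

Reachable graph of P (3 states):
  m0 = (0 + (0 + 0)) | c.(0 + 0) + c.(0 | 0 | (0 + 0)) :: —c→ m1, —c→ m2
  m1 = (0 + (0 + 0)) | (0 + 0) :: (no moves)
  m2 = 0 | 0 | (0 + 0) :: (no moves)
Reachable graph of Q (5 states):
  n0 = (a.0 + (0 + 0)) | c.(0 + 0) + c.(0 | 0 | (0 + 0)) :: —a→ n1, —c→ n2, —c→ n3
  n1 = 0 | c.(0 + 0) :: —c→ n4
  n2 = (a.0 + (0 + 0)) | (0 + 0) :: —a→ n4
  n3 = 0 | 0 | (0 + 0) :: (no moves)
  n4 = 0 | (0 + 0) :: (no moves)
Partition-refinement fixed point:
  B0 = {m0, n1}
  B1 = {m1, m2, n3, n4}
  B2 = {n0}
  B3 = {n2}
m0 ∈ B0, n0 ∈ B2 → different blocks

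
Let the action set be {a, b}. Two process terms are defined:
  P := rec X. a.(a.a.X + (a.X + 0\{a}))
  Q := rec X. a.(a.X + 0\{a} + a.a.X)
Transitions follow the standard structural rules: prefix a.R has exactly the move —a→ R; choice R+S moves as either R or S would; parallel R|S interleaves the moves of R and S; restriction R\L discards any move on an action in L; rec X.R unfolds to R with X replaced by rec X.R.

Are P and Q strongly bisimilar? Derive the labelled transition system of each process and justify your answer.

YES

P's transition system — 3 states:
  m0 = rec X. a.(a.a.X + (a.X + 0\{a})) has moves —a→ m1
  m1 = a.a.(rec X. a.(a.a.X + (a.X + 0\{a}))) + (a.(rec X. a.(a.a.X + (a.X + 0\{a}))) + 0\{a}) has moves —a→ m0, —a→ m2
  m2 = a.(rec X. a.(a.a.X + (a.X + 0\{a}))) has moves —a→ m0
Q's transition system — 3 states:
  n0 = rec X. a.(a.X + 0\{a} + a.a.X) has moves —a→ n1
  n1 = a.(rec X. a.(a.X + 0\{a} + a.a.X)) + 0\{a} + a.a.(rec X. a.(a.X + 0\{a} + a.a.X)) has moves —a→ n0, —a→ n2
  n2 = a.(rec X. a.(a.X + 0\{a} + a.a.X)) has moves —a→ n0
Partition-refinement fixed point:
  B0 = {m0, m1, m2, n0, n1, n2}
m0 ∈ B0, n0 ∈ B0 → same block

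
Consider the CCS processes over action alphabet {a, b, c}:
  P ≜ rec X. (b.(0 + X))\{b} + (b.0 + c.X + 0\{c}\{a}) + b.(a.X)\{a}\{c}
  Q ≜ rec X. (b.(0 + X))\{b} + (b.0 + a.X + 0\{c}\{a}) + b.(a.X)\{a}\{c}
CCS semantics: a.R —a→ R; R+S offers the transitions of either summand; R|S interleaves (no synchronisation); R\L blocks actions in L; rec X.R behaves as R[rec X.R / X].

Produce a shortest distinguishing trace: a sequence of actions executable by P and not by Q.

c

LTS(P): 3 reachable states
  p0 = rec X. (b.(0 + X))\{b} + (b.0 + c.X + 0\{c}\{a}) + b.(a.X)\{a}\{c} | ··b··> p1, ··b··> p2, ··c··> p0
  p1 = (a.(rec X. (b.(0 + X))\{b} + (b.0 + c.X + 0\{c}\{a}) + b.(a.X)\{a}\{c}))\{a}\{c} | deadlocked
  p2 = 0 | deadlocked
LTS(Q): 3 reachable states
  q0 = rec X. (b.(0 + X))\{b} + (b.0 + a.X + 0\{c}\{a}) + b.(a.X)\{a}\{c} | ··a··> q0, ··b··> q1, ··b··> q2
  q1 = (a.(rec X. (b.(0 + X))\{b} + (b.0 + a.X + 0\{c}\{a}) + b.(a.X)\{a}\{c}))\{a}\{c} | deadlocked
  q2 = 0 | deadlocked
Run σ = ⟨c⟩ on P: start {p0}
  step 1 (c): {p0}
  ✓ P
Run σ = ⟨c⟩ on Q: start {q0}
  step 1 (c): ∅  — Q cannot continue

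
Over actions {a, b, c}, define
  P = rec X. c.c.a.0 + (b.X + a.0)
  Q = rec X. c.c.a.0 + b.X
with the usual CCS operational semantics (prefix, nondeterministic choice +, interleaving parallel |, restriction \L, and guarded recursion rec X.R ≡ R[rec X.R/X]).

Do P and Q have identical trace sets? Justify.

NO — witness ⟨a⟩

Reachable graph of P (4 states):
  s0 = rec X. c.c.a.0 + (b.X + a.0) :: --a--▸ s1, --b--▸ s0, --c--▸ s2
  s1 = 0 :: ·
  s2 = c.a.0 :: --c--▸ s3
  s3 = a.0 :: --a--▸ s1
Reachable graph of Q (4 states):
  t0 = rec X. c.c.a.0 + b.X :: --b--▸ t0, --c--▸ t1
  t1 = c.a.0 :: --c--▸ t2
  t2 = a.0 :: --a--▸ t3
  t3 = 0 :: ·
Executing a from P (initial set {s0}):
  [1] a ⇒ {s1}
  P completes σ.
Executing a from Q (initial set {t0}):
  [1] a ⇒ ∅  — Q cannot continue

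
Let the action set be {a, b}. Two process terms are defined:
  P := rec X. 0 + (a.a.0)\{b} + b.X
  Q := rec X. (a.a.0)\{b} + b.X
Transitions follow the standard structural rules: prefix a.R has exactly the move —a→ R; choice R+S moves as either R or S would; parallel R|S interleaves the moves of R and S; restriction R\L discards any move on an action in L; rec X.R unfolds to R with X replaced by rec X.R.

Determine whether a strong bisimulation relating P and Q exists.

Reachable graph of P (3 states):
  s0 = rec X. 0 + (a.a.0)\{b} + b.X → =a=> s1, =b=> s0
  s1 = (a.0)\{b} → =a=> s2
  s2 = 0\{b} → stopped
Reachable graph of Q (3 states):
  t0 = rec X. (a.a.0)\{b} + b.X → =a=> t1, =b=> t0
  t1 = (a.0)\{b} → =a=> t2
  t2 = 0\{b} → stopped
Partition-refinement fixed point:
  B0 = {s0, t0}
  B1 = {s1, t1}
  B2 = {s2, t2}
s0 ∈ B0, t0 ∈ B0 → same block

bisimilar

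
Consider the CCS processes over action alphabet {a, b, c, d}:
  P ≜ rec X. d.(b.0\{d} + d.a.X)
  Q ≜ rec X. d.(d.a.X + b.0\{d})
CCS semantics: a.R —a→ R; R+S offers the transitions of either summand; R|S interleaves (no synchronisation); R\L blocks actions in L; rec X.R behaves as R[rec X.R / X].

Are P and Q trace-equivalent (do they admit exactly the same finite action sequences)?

P's transition system — 4 states:
  m0 = rec X. d.(b.0\{d} + d.a.X) | --d--▸ m1
  m1 = b.0\{d} + d.a.(rec X. d.(b.0\{d} + d.a.X)) | --b--▸ m2, --d--▸ m3
  m2 = 0\{d} | deadlocked
  m3 = a.(rec X. d.(b.0\{d} + d.a.X)) | --a--▸ m0
Q's transition system — 4 states:
  n0 = rec X. d.(d.a.X + b.0\{d}) | --d--▸ n1
  n1 = d.a.(rec X. d.(d.a.X + b.0\{d})) + b.0\{d} | --b--▸ n2, --d--▸ n3
  n2 = 0\{d} | deadlocked
  n3 = a.(rec X. d.(d.a.X + b.0\{d})) | --a--▸ n0
Coarsest stable partition (strong bisimilarity classes):
  B0 = {m0, n0}
  B1 = {m1, n1}
  B2 = {m3, n3}
  B3 = {m2, n2}
m0 ∈ B0, n0 ∈ B0 → same block
Bisimilar ⇒ trace-equivalent.

trace-equivalent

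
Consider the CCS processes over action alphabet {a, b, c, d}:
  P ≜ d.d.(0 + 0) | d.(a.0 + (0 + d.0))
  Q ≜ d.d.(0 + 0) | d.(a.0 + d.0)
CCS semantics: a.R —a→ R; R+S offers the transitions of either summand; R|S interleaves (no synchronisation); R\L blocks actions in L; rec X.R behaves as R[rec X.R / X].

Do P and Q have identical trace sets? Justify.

Reachable graph of P (9 states):
  u0 = d.d.(0 + 0) | d.(a.0 + (0 + d.0)) ⊢ --d--▸ u1, --d--▸ u2
  u1 = d.(0 + 0) | d.(a.0 + (0 + d.0)) ⊢ --d--▸ u3, --d--▸ u4
  u2 = d.d.(0 + 0) | (a.0 + (0 + d.0)) ⊢ --a--▸ u5, --d--▸ u4, --d--▸ u5
  u3 = (0 + 0) | d.(a.0 + (0 + d.0)) ⊢ --d--▸ u6
  u4 = d.(0 + 0) | (a.0 + (0 + d.0)) ⊢ --a--▸ u7, --d--▸ u6, --d--▸ u7
  u5 = d.d.(0 + 0) | 0 ⊢ --d--▸ u7
  u6 = (0 + 0) | (a.0 + (0 + d.0)) ⊢ --a--▸ u8, --d--▸ u8
  u7 = d.(0 + 0) | 0 ⊢ --d--▸ u8
  u8 = (0 + 0) | 0 ⊢ (no moves)
Reachable graph of Q (9 states):
  v0 = d.d.(0 + 0) | d.(a.0 + d.0) ⊢ --d--▸ v1, --d--▸ v2
  v1 = d.(0 + 0) | d.(a.0 + d.0) ⊢ --d--▸ v3, --d--▸ v4
  v2 = d.d.(0 + 0) | (a.0 + d.0) ⊢ --a--▸ v5, --d--▸ v4, --d--▸ v5
  v3 = (0 + 0) | d.(a.0 + d.0) ⊢ --d--▸ v6
  v4 = d.(0 + 0) | (a.0 + d.0) ⊢ --a--▸ v7, --d--▸ v6, --d--▸ v7
  v5 = d.d.(0 + 0) | 0 ⊢ --d--▸ v7
  v6 = (0 + 0) | (a.0 + d.0) ⊢ --a--▸ v8, --d--▸ v8
  v7 = d.(0 + 0) | 0 ⊢ --d--▸ v8
  v8 = (0 + 0) | 0 ⊢ (no moves)
Coarsest stable partition (strong bisimilarity classes):
  B0 = {u0, v0}
  B1 = {u1, v1}
  B2 = {u4, v4}
  B3 = {u7, v7}
  B4 = {u8, v8}
  B5 = {u6, v6}
  B6 = {u3, v3}
  B7 = {u2, v2}
  B8 = {u5, v5}
u0 ∈ B0, v0 ∈ B0 → same block
Bisimilar ⇒ trace-equivalent.

trace-equivalent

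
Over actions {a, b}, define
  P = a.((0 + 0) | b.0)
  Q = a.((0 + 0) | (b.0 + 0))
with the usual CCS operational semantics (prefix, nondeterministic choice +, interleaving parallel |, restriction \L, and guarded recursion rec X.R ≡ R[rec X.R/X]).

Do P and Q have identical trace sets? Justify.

YES

P's transition system — 3 states:
  u0 = a.((0 + 0) | b.0) → --a--▸ u1
  u1 = (0 + 0) | b.0 → --b--▸ u2
  u2 = (0 + 0) | 0 → ∅
Q's transition system — 3 states:
  v0 = a.((0 + 0) | (b.0 + 0)) → --a--▸ v1
  v1 = (0 + 0) | (b.0 + 0) → --b--▸ v2
  v2 = (0 + 0) | 0 → ∅
Coarsest stable partition (strong bisimilarity classes):
  B0 = {u0, v0}
  B1 = {u1, v1}
  B2 = {u2, v2}
u0 ∈ B0, v0 ∈ B0 → same block
Bisimilar ⇒ trace-equivalent.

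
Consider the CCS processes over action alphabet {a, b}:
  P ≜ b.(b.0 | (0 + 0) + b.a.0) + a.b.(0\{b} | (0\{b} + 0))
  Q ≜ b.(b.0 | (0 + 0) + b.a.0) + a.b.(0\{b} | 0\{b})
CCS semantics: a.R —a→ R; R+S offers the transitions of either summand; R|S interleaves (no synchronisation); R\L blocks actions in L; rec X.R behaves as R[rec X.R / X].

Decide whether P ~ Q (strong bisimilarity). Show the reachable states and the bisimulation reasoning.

YES

P's transition system — 7 states:
  m0 = b.(b.0 | (0 + 0) + b.a.0) + a.b.(0\{b} | (0\{b} + 0)) → ··a··> m1, ··b··> m2
  m1 = b.(0\{b} | (0\{b} + 0)) → ··b··> m3
  m2 = b.0 | (0 + 0) + b.a.0 → ··b··> m4, ··b··> m5
  m3 = 0\{b} | (0\{b} + 0) → deadlocked
  m4 = 0 | (0 + 0) → deadlocked
  m5 = a.0 → ··a··> m6
  m6 = 0 → deadlocked
Q's transition system — 7 states:
  n0 = b.(b.0 | (0 + 0) + b.a.0) + a.b.(0\{b} | 0\{b}) → ··a··> n1, ··b··> n2
  n1 = b.(0\{b} | 0\{b}) → ··b··> n3
  n2 = b.0 | (0 + 0) + b.a.0 → ··b··> n4, ··b··> n5
  n3 = 0\{b} | 0\{b} → deadlocked
  n4 = 0 | (0 + 0) → deadlocked
  n5 = a.0 → ··a··> n6
  n6 = 0 → deadlocked
Partition-refinement fixed point:
  B0 = {m0, n0}
  B1 = {m1, n1}
  B2 = {m3, m4, m6, n3, n4, n6}
  B3 = {m2, n2}
  B4 = {m5, n5}
m0 ∈ B0, n0 ∈ B0 → same block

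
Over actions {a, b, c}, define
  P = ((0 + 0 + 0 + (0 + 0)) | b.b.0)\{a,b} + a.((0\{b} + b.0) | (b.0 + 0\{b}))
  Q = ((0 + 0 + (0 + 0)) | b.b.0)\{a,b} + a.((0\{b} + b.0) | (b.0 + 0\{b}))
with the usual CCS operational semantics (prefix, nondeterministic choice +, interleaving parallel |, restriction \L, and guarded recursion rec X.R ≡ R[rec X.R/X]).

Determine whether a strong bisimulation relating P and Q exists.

YES

P's transition system — 5 states:
  m0 = ((0 + 0 + 0 + (0 + 0)) | b.b.0)\{a,b} + a.((0\{b} + b.0) | (b.0 + 0\{b})) | ··a··> m1
  m1 = (0\{b} + b.0) | (b.0 + 0\{b}) | ··b··> m2, ··b··> m3
  m2 = (0\{b} + b.0) | 0 | ··b··> m4
  m3 = 0 | (b.0 + 0\{b}) | ··b··> m4
  m4 = 0 | 0 | deadlocked
Q's transition system — 5 states:
  n0 = ((0 + 0 + (0 + 0)) | b.b.0)\{a,b} + a.((0\{b} + b.0) | (b.0 + 0\{b})) | ··a··> n1
  n1 = (0\{b} + b.0) | (b.0 + 0\{b}) | ··b··> n2, ··b··> n3
  n2 = (0\{b} + b.0) | 0 | ··b··> n4
  n3 = 0 | (b.0 + 0\{b}) | ··b··> n4
  n4 = 0 | 0 | deadlocked
Coarsest stable partition (strong bisimilarity classes):
  B0 = {m0, n0}
  B1 = {m1, n1}
  B2 = {m2, m3, n2, n3}
  B3 = {m4, n4}
m0 ∈ B0, n0 ∈ B0 → same block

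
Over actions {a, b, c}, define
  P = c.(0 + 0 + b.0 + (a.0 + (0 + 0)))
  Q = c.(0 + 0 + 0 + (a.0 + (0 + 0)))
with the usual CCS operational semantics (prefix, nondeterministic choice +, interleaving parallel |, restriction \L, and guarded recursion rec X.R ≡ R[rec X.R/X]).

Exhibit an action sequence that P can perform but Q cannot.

P's transition system — 3 states:
  m0 = c.(0 + 0 + b.0 + (a.0 + (0 + 0))) :: ··c··> m1
  m1 = 0 + 0 + b.0 + (a.0 + (0 + 0)) :: ··a··> m2, ··b··> m2
  m2 = 0 :: stopped
Q's transition system — 3 states:
  n0 = c.(0 + 0 + 0 + (a.0 + (0 + 0))) :: ··c··> n1
  n1 = 0 + 0 + 0 + (a.0 + (0 + 0)) :: ··a··> n2
  n2 = 0 :: stopped
Run σ = ⟨cb⟩ on P: start {m0}
  step 1 (c): {m1}
  step 2 (b): {m2}
  ✓ P
Run σ = ⟨cb⟩ on Q: start {n0}
  step 1 (c): {n1}
  step 2 (b): no successor for Q

cb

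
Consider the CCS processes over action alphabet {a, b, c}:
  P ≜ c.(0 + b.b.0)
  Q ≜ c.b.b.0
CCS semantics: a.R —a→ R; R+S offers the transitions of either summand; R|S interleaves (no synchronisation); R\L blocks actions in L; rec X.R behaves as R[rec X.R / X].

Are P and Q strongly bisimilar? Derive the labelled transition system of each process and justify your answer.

LTS(P): 4 reachable states
  s0 = c.(0 + b.b.0) ⊢ —c→ s1
  s1 = 0 + b.b.0 ⊢ —b→ s2
  s2 = b.0 ⊢ —b→ s3
  s3 = 0 ⊢ (no moves)
LTS(Q): 4 reachable states
  t0 = c.b.b.0 ⊢ —c→ t1
  t1 = b.b.0 ⊢ —b→ t2
  t2 = b.0 ⊢ —b→ t3
  t3 = 0 ⊢ (no moves)
Partition-refinement fixed point:
  B0 = {s0, t0}
  B1 = {s1, t1}
  B2 = {s2, t2}
  B3 = {s3, t3}
s0 ∈ B0, t0 ∈ B0 → same block

YES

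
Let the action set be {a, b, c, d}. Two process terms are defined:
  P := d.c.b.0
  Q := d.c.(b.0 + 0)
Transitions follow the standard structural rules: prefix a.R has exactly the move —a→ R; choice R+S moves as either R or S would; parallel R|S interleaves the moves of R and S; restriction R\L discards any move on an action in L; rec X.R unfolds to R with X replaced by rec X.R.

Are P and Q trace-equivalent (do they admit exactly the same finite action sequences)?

traces(P) = traces(Q)

P's transition system — 4 states:
  u0 = d.c.b.0 has moves --d--▸ u1
  u1 = c.b.0 has moves --c--▸ u2
  u2 = b.0 has moves --b--▸ u3
  u3 = 0 has moves stopped
Q's transition system — 4 states:
  v0 = d.c.(b.0 + 0) has moves --d--▸ v1
  v1 = c.(b.0 + 0) has moves --c--▸ v2
  v2 = b.0 + 0 has moves --b--▸ v3
  v3 = 0 has moves stopped
Partition-refinement fixed point:
  B0 = {u0, v0}
  B1 = {u1, v1}
  B2 = {u2, v2}
  B3 = {u3, v3}
u0 ∈ B0, v0 ∈ B0 → same block
Bisimilar ⇒ trace-equivalent.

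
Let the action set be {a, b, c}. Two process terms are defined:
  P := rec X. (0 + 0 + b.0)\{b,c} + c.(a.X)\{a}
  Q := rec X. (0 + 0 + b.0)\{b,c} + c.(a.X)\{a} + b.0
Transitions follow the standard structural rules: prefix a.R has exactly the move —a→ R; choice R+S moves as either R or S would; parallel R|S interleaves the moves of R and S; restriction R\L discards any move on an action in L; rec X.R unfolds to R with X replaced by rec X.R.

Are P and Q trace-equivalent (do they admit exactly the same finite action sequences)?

NO — witness ⟨b⟩

P's transition system — 2 states:
  s0 = rec X. (0 + 0 + b.0)\{b,c} + c.(a.X)\{a} ⊢ -c-> s1
  s1 = (a.(rec X. (0 + 0 + b.0)\{b,c} + c.(a.X)\{a}))\{a} ⊢ ·
Q's transition system — 3 states:
  t0 = rec X. (0 + 0 + b.0)\{b,c} + c.(a.X)\{a} + b.0 ⊢ -b-> t1, -c-> t2
  t1 = 0 ⊢ ·
  t2 = (a.(rec X. (0 + 0 + b.0)\{b,c} + c.(a.X)\{a} + b.0))\{a} ⊢ ·
Executing b from Q (initial set {t0}):
  after b @ step 1: {t1}
  — Q admits the full trace.
Executing b from P (initial set {s0}):
  after b @ step 1: no successor for P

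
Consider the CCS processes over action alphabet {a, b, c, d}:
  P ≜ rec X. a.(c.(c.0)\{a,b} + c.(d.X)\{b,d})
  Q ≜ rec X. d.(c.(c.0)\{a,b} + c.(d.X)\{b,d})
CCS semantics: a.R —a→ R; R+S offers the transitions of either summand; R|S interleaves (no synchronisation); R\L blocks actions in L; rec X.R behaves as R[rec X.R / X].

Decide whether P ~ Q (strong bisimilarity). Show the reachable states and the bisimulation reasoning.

not bisimilar

LTS(P): 5 reachable states
  m0 = rec X. a.(c.(c.0)\{a,b} + c.(d.X)\{b,d}) :: ··a··> m1
  m1 = c.(c.0)\{a,b} + c.(d.(rec X. a.(c.(c.0)\{a,b} + c.(d.X)\{b,d})))\{b,d} :: ··c··> m2, ··c··> m3
  m2 = (c.0)\{a,b} :: ··c··> m4
  m3 = (d.(rec X. a.(c.(c.0)\{a,b} + c.(d.X)\{b,d})))\{b,d} :: ·
  m4 = 0\{a,b} :: ·
LTS(Q): 5 reachable states
  n0 = rec X. d.(c.(c.0)\{a,b} + c.(d.X)\{b,d}) :: ··d··> n1
  n1 = c.(c.0)\{a,b} + c.(d.(rec X. d.(c.(c.0)\{a,b} + c.(d.X)\{b,d})))\{b,d} :: ··c··> n2, ··c··> n3
  n2 = (c.0)\{a,b} :: ··c··> n4
  n3 = (d.(rec X. d.(c.(c.0)\{a,b} + c.(d.X)\{b,d})))\{b,d} :: ·
  n4 = 0\{a,b} :: ·
Coarsest stable partition (strong bisimilarity classes):
  B0 = {m0}
  B1 = {m1, n1}
  B2 = {m2, n2}
  B3 = {m3, m4, n3, n4}
  B4 = {n0}
m0 ∈ B0, n0 ∈ B4 → different blocks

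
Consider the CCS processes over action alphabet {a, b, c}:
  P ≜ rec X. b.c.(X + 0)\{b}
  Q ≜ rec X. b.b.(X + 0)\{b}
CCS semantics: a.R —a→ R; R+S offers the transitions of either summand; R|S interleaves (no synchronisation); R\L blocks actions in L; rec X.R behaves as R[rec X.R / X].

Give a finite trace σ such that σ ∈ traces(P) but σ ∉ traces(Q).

bc

Reachable graph of P (3 states):
  m0 = rec X. b.c.(X + 0)\{b} → --b--▸ m1
  m1 = c.((rec X. b.c.(X + 0)\{b}) + 0)\{b} → --c--▸ m2
  m2 = ((rec X. b.c.(X + 0)\{b}) + 0)\{b} → (no moves)
Reachable graph of Q (3 states):
  n0 = rec X. b.b.(X + 0)\{b} → --b--▸ n1
  n1 = b.((rec X. b.b.(X + 0)\{b}) + 0)\{b} → --b--▸ n2
  n2 = ((rec X. b.b.(X + 0)\{b}) + 0)\{b} → (no moves)
Run σ = ⟨bc⟩ on P: start {m0}
  [1] b ⇒ {m1}
  [2] c ⇒ {m2}
  ✓ P
Run σ = ⟨bc⟩ on Q: start {n0}
  [1] b ⇒ {n1}
  [2] c ⇒ no successor for Q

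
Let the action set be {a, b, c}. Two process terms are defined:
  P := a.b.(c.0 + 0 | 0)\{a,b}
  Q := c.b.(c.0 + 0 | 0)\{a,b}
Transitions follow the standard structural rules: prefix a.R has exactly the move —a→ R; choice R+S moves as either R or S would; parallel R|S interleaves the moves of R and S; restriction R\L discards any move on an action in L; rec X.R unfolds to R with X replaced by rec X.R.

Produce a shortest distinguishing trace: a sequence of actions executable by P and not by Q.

a

LTS(P): 4 reachable states
  m0 = a.b.(c.0 + 0 | 0)\{a,b} → —a→ m1
  m1 = b.(c.0 + 0 | 0)\{a,b} → —b→ m2
  m2 = (c.0 + 0 | 0)\{a,b} → —c→ m3
  m3 = 0\{a,b} → ·
LTS(Q): 4 reachable states
  n0 = c.b.(c.0 + 0 | 0)\{a,b} → —c→ n1
  n1 = b.(c.0 + 0 | 0)\{a,b} → —b→ n2
  n2 = (c.0 + 0 | 0)\{a,b} → —c→ n3
  n3 = 0\{a,b} → ·
Trace ⟨a⟩ through P, begin at {m0}:
  [1] a ⇒ {m1}
  — P admits the full trace.
Trace ⟨a⟩ through Q, begin at {n0}:
  [1] a ⇒ no successor for Q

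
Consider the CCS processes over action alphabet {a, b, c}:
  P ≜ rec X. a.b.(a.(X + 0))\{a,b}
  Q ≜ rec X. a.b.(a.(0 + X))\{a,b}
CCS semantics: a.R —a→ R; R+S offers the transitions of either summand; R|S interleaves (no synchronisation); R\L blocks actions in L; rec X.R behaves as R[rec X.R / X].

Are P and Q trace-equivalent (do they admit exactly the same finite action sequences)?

P's transition system — 3 states:
  m0 = rec X. a.b.(a.(X + 0))\{a,b} :: =a=> m1
  m1 = b.(a.((rec X. a.b.(a.(X + 0))\{a,b}) + 0))\{a,b} :: =b=> m2
  m2 = (a.((rec X. a.b.(a.(X + 0))\{a,b}) + 0))\{a,b} :: ·
Q's transition system — 3 states:
  n0 = rec X. a.b.(a.(0 + X))\{a,b} :: =a=> n1
  n1 = b.(a.(0 + (rec X. a.b.(a.(0 + X))\{a,b})))\{a,b} :: =b=> n2
  n2 = (a.(0 + (rec X. a.b.(a.(0 + X))\{a,b})))\{a,b} :: ·
Coarsest stable partition (strong bisimilarity classes):
  B0 = {m0, n0}
  B1 = {m1, n1}
  B2 = {m2, n2}
m0 ∈ B0, n0 ∈ B0 → same block
Bisimilar ⇒ trace-equivalent.

YES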